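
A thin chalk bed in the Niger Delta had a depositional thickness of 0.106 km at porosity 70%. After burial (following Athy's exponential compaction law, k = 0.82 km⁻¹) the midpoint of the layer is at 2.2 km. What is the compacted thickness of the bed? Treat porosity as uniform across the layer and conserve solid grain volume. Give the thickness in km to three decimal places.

Porosity at 2.2 km: phi = 0.7·exp(−0.82×2.2) = 0.1152
Solid-volume conservation: h(1−phi) = h₀(1−phi₀) ⇒ h = h₀·(1−phi₀)/(1−phi)
h = 0.106 × (1 − 0.7)/(1 − 0.1152) = 0.106 × 0.3391 = 0.0359 km

0.036 km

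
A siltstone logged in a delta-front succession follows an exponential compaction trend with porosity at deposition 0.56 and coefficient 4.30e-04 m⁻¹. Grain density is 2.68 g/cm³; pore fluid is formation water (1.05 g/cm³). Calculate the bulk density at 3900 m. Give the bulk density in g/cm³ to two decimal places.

2.51 g/cm³

Working in km (1 km = 1000 m; β in km⁻¹ = β in m⁻¹ × 1000):
Porosity at depth: phi = 0.56·exp(−0.43×3.9) = 0.56×0.1869 = 0.1047
Bulk density: ρ_b = (1−phi)ρ_g + phi·ρ_f = 0.8953×2.68 + 0.1047×1.05
       = 2.399 + 0.110 = 2.509 g/cm³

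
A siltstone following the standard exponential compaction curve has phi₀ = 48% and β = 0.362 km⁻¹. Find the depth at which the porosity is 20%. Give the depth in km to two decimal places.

Invert Athy's law: z = ln(phi₀/phi) / β
z = ln(0.48/0.2) / 0.362 = ln(2.4) / 0.362 = 0.8755 / 0.362 = 2.418 km

2.42 km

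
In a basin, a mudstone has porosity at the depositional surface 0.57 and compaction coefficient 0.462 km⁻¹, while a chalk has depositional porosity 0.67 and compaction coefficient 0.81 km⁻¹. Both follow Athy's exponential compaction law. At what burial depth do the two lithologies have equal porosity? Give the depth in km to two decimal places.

Set phi₀ₐ e^(−cₐZ) = phi₀ᵦ e^(−cᵦZ) ⇒ ln(phi₀ₐ/phi₀ᵦ) = (cₐ − cᵦ)·Z
Z = ln(0.57/0.67) / (0.462 − 0.81) = -0.1616 / -0.348 = 0.464 km

0.46 km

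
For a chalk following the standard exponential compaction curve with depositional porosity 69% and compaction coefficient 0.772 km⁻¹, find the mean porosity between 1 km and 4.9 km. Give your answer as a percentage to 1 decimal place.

10.1%

⟨phi⟩ = (1/(Z₂−Z₁)) ∫ phi₀ e^(−kZ) dZ = phi₀·(e^(−k·Z₁) − e^(−k·Z₂)) / (k·(Z₂−Z₁))
e^(−0.772×1) = 0.4621; e^(−0.772×4.9) = 0.0228
⟨phi⟩ = 0.69 × (0.4621 − 0.0228) / (0.772 × 3.9) = 0.69 × 0.1459 = 0.1007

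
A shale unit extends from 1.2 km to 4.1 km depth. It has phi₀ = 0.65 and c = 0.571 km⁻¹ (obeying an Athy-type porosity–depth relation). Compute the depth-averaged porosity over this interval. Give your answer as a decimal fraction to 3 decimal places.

⟨phi⟩ = (1/(d₂−d₁)) ∫ phi₀ e^(−cd) dd = phi₀·(e^(−c·d₁) − e^(−c·d₂)) / (c·(d₂−d₁))
e^(−0.571×1.2) = 0.5040; e^(−0.571×4.1) = 0.0962
⟨phi⟩ = 0.65 × (0.5040 − 0.0962) / (0.571 × 2.9) = 0.65 × 0.2463 = 0.1601

0.160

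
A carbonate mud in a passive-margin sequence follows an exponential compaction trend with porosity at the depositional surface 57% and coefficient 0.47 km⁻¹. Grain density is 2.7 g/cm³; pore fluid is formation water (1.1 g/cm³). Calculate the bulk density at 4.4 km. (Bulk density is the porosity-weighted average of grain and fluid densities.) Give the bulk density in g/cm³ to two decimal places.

2.58 g/cm³

Porosity at depth: phi = 0.57·exp(−0.47×4.4) = 0.57×0.1264 = 0.0721
Bulk density: ρ_b = (1−phi)ρ_g + phi·ρ_f = 0.9279×2.7 + 0.0721×1.1
       = 2.505 + 0.079 = 2.585 g/cm³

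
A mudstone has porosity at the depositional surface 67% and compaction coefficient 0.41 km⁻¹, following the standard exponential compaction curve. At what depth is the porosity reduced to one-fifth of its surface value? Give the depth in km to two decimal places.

φ/φ₀ = 1/5 ⇒ exp(−β·d) = 1/5 ⇒ d = ln(5) / β
d = 1.6094 / 0.41 = 3.925 km

3.93 km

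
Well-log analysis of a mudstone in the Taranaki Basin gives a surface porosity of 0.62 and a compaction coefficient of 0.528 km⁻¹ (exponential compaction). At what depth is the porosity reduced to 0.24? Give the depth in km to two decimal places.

Invert Athy's law: z = ln(φ₀/φ) / k
z = ln(0.62/0.24) / 0.528 = ln(2.583) / 0.528 = 0.9491 / 0.528 = 1.798 km

1.80 km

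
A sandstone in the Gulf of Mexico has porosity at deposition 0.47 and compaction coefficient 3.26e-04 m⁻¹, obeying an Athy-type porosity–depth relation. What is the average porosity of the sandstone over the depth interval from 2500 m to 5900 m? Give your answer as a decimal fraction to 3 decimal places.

0.126

Working in km (1 km = 1000 m; k in km⁻¹ = k in m⁻¹ × 1000):
⟨φ⟩ = (1/(d₂−d₁)) ∫ φ₀ e^(−kd) dd = φ₀·(e^(−k·d₁) − e^(−k·d₂)) / (k·(d₂−d₁))
e^(−0.326×2.5) = 0.4426; e^(−0.326×5.9) = 0.1461
⟨φ⟩ = 0.47 × (0.4426 − 0.1461) / (0.326 × 3.4) = 0.47 × 0.2675 = 0.1257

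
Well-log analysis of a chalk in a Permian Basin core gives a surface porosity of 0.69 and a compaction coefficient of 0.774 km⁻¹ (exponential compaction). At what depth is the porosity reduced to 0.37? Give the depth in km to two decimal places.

0.81 km

Invert Athy's law: z = ln(phi₀/phi) / c
z = ln(0.69/0.37) / 0.774 = ln(1.865) / 0.774 = 0.6232 / 0.774 = 0.805 km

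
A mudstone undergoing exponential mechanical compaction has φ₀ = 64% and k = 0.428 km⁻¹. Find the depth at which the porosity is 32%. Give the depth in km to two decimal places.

1.62 km

Invert Athy's law: z = ln(φ₀/φ) / k
z = ln(0.64/0.32) / 0.428 = ln(2) / 0.428 = 0.6931 / 0.428 = 1.620 km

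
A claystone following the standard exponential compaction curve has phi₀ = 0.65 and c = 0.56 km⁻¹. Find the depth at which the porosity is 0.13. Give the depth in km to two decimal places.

2.87 km

Invert Athy's law: Z = ln(phi₀/phi) / c
Z = ln(0.65/0.13) / 0.56 = ln(5) / 0.56 = 1.6094 / 0.56 = 2.874 km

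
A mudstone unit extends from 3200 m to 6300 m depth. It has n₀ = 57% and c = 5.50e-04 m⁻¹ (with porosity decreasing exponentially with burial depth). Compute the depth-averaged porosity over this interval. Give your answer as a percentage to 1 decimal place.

4.7%

Working in km (1 km = 1000 m; c in km⁻¹ = c in m⁻¹ × 1000):
⟨n⟩ = (1/(Z₂−Z₁)) ∫ n₀ e^(−cZ) dZ = n₀·(e^(−c·Z₁) − e^(−c·Z₂)) / (c·(Z₂−Z₁))
e^(−0.55×3.2) = 0.1720; e^(−0.55×6.3) = 0.0313
⟨n⟩ = 0.57 × (0.1720 − 0.0313) / (0.55 × 3.1) = 0.57 × 0.0826 = 0.0471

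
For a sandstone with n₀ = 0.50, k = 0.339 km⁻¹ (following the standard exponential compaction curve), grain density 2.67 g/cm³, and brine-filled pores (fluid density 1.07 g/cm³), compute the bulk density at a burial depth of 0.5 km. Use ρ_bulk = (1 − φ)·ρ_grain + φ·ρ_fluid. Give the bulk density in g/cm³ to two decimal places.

1.99 g/cm³

Porosity at depth: n = 0.5·exp(−0.339×0.5) = 0.5×0.8441 = 0.4220
Bulk density: ρ_b = (1−n)ρ_g + n·ρ_f = 0.5780×2.67 + 0.4220×1.07
       = 1.543 + 0.452 = 1.995 g/cm³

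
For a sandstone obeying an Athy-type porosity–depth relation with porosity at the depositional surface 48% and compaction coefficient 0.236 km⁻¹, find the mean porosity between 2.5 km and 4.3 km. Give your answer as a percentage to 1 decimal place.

⟨n⟩ = (1/(d₂−d₁)) ∫ n₀ e^(−βd) dd = n₀·(e^(−β·d₁) − e^(−β·d₂)) / (β·(d₂−d₁))
e^(−0.236×2.5) = 0.5543; e^(−0.236×4.3) = 0.3625
⟨n⟩ = 0.48 × (0.5543 − 0.3625) / (0.236 × 1.8) = 0.48 × 0.4516 = 0.2168

21.7%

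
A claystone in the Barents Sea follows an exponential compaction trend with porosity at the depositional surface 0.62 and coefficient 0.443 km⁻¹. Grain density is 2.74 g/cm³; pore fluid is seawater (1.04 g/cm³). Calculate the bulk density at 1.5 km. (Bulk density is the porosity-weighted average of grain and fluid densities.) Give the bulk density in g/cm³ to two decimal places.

Porosity at depth: phi = 0.62·exp(−0.443×1.5) = 0.62×0.5145 = 0.3190
Bulk density: ρ_b = (1−phi)ρ_g + phi·ρ_f = 0.6810×2.74 + 0.3190×1.04
       = 1.866 + 0.332 = 2.198 g/cm³

2.20 g/cm³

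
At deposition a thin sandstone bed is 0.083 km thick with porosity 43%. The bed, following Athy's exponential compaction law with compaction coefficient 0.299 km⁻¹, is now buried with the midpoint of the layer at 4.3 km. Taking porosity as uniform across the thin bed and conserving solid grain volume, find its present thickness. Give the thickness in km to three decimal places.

0.054 km

Porosity at 4.3 km: n = 0.43·exp(−0.299×4.3) = 0.1189
Solid-volume conservation: h(1−n) = h₀(1−n₀) ⇒ h = h₀·(1−n₀)/(1−n)
h = 0.083 × (1 − 0.43)/(1 − 0.1189) = 0.083 × 0.6469 = 0.0537 km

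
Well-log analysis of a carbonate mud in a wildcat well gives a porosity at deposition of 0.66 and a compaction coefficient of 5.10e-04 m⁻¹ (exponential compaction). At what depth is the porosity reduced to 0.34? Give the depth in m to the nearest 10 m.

Working in km (1 km = 1000 m; c in km⁻¹ = c in m⁻¹ × 1000):
Invert Athy's law: z = ln(phi₀/phi) / c
z = ln(0.66/0.34) / 0.51 = ln(1.941) / 0.51 = 0.6633 / 0.51 = 1.301 km

1300 m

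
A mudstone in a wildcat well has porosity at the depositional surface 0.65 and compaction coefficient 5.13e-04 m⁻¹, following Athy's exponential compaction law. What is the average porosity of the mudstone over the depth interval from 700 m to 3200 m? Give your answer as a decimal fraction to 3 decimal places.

0.256

Working in km (1 km = 1000 m; k in km⁻¹ = k in m⁻¹ × 1000):
⟨n⟩ = (1/(Z₂−Z₁)) ∫ n₀ e^(−kZ) dZ = n₀·(e^(−k·Z₁) − e^(−k·Z₂)) / (k·(Z₂−Z₁))
e^(−0.513×0.7) = 0.6983; e^(−0.513×3.2) = 0.1937
⟨n⟩ = 0.65 × (0.6983 − 0.1937) / (0.513 × 2.5) = 0.65 × 0.3935 = 0.2558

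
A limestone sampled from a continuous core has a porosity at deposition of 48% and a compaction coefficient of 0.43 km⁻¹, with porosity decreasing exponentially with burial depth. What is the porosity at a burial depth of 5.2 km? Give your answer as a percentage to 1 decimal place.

5.1%

φ = φ₀·exp(−β·z) = 0.48 × exp(−0.43 × 5.2) = 0.48 × exp(−2.236)
  = 0.48 × 0.1069 = 0.0513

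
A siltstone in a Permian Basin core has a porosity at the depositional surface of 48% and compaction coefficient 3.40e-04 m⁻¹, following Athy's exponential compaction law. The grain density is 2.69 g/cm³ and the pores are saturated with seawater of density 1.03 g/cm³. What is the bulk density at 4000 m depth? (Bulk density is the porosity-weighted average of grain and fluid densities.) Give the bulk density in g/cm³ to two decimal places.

2.49 g/cm³

Working in km (1 km = 1000 m; c in km⁻¹ = c in m⁻¹ × 1000):
Porosity at depth: n = 0.48·exp(−0.34×4) = 0.48×0.2567 = 0.1232
Bulk density: ρ_b = (1−n)ρ_g + n·ρ_f = 0.8768×2.69 + 0.1232×1.03
       = 2.359 + 0.127 = 2.485 g/cm³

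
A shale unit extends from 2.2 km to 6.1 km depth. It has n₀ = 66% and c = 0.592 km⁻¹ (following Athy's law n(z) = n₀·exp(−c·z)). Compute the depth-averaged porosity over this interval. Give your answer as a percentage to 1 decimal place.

⟨n⟩ = (1/(z₂−z₁)) ∫ n₀ e^(−cz) dz = n₀·(e^(−c·z₁) − e^(−c·z₂)) / (c·(z₂−z₁))
e^(−0.592×2.2) = 0.2719; e^(−0.592×6.1) = 0.0270
⟨n⟩ = 0.66 × (0.2719 − 0.0270) / (0.592 × 3.9) = 0.66 × 0.1061 = 0.0700

7.0%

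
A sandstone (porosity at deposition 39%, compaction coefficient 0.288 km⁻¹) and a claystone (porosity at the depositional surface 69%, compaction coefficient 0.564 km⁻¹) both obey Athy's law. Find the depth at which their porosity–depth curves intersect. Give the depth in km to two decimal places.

Set phi₀ₐ e^(−cₐd) = phi₀ᵦ e^(−cᵦd) ⇒ ln(phi₀ₐ/phi₀ᵦ) = (cₐ − cᵦ)·d
d = ln(0.39/0.69) / (0.288 − 0.564) = -0.5705 / -0.276 = 2.067 km

2.07 km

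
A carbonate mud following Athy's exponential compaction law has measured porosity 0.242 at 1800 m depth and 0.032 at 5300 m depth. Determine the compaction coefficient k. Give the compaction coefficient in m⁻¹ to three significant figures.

0.000578 m⁻¹

Working in km (1 km = 1000 m; k in km⁻¹ = k in m⁻¹ × 1000):
Athy: φ(d) = φ₀ e^(−kd) ⇒ φ₁/φ₂ = e^{k(d₂−d₁)} ⇒ k = ln(φ₁/φ₂)/(d₂−d₁)
k = ln(0.242/0.032) / (5.3 − 1.8) = ln(7.562) / 3.5 = 2.0232 / 3.5 = 0.5781 km⁻¹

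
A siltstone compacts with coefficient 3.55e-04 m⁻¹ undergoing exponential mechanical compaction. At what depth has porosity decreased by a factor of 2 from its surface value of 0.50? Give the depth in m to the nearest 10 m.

1950 m

Working in km (1 km = 1000 m; c in km⁻¹ = c in m⁻¹ × 1000):
n/n₀ = 1/2 ⇒ exp(−c·d) = 1/2 ⇒ d = ln(2) / c
d = 0.6931 / 0.355 = 1.953 km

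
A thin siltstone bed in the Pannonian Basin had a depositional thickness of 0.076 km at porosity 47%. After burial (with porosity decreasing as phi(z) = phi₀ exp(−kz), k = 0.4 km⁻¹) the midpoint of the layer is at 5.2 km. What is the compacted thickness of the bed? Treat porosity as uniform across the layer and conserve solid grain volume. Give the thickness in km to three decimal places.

Porosity at 5.2 km: phi = 0.47·exp(−0.4×5.2) = 0.0587
Solid-volume conservation: h(1−phi) = h₀(1−phi₀) ⇒ h = h₀·(1−phi₀)/(1−phi)
h = 0.076 × (1 − 0.47)/(1 − 0.0587) = 0.076 × 0.5631 = 0.0428 km

0.043 km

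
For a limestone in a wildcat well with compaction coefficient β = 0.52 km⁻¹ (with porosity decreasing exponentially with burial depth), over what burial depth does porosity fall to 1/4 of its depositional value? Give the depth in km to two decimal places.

2.67 km

φ/φ₀ = 1/4 ⇒ exp(−β·d) = 1/4 ⇒ d = ln(4) / β
d = 1.3863 / 0.52 = 2.666 km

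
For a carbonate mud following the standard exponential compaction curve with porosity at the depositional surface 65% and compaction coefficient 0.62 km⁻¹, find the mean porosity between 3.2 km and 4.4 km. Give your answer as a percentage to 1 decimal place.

⟨φ⟩ = (1/(Z₂−Z₁)) ∫ φ₀ e^(−kZ) dZ = φ₀·(e^(−k·Z₁) − e^(−k·Z₂)) / (k·(Z₂−Z₁))
e^(−0.62×3.2) = 0.1375; e^(−0.62×4.4) = 0.0653
⟨φ⟩ = 0.65 × (0.1375 − 0.0653) / (0.62 × 1.2) = 0.65 × 0.0970 = 0.0631

6.3%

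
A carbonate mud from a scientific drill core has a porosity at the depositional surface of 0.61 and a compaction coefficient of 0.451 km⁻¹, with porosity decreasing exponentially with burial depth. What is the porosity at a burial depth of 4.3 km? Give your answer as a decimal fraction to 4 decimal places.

n = n₀·exp(−k·d) = 0.61 × exp(−0.451 × 4.3) = 0.61 × exp(−1.939)
  = 0.61 × 0.1438 = 0.0877

0.0877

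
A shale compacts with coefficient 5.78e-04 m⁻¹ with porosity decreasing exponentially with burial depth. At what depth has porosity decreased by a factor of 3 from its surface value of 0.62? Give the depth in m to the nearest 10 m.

1900 m

Working in km (1 km = 1000 m; c in km⁻¹ = c in m⁻¹ × 1000):
n/n₀ = 1/3 ⇒ exp(−c·Z) = 1/3 ⇒ Z = ln(3) / c
Z = 1.0986 / 0.578 = 1.901 km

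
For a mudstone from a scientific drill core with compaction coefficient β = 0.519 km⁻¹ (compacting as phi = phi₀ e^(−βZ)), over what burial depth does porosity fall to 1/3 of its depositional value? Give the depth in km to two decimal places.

2.12 km

phi/phi₀ = 1/3 ⇒ exp(−β·Z) = 1/3 ⇒ Z = ln(3) / β
Z = 1.0986 / 0.519 = 2.117 km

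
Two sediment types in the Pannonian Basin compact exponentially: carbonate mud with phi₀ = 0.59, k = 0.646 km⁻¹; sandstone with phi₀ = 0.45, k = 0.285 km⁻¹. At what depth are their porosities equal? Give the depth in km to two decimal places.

Set phi₀ₐ e^(−kₐz) = phi₀ᵦ e^(−kᵦz) ⇒ ln(phi₀ₐ/phi₀ᵦ) = (kₐ − kᵦ)·z
z = ln(0.59/0.45) / (0.646 − 0.285) = 0.2709 / 0.361 = 0.750 km

0.75 km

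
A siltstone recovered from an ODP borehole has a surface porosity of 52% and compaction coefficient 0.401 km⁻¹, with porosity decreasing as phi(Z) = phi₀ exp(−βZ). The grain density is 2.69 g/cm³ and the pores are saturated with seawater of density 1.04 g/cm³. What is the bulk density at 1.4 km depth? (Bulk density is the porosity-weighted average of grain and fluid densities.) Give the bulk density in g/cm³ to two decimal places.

2.20 g/cm³

Porosity at depth: phi = 0.52·exp(−0.401×1.4) = 0.52×0.5704 = 0.2966
Bulk density: ρ_b = (1−phi)ρ_g + phi·ρ_f = 0.7034×2.69 + 0.2966×1.04
       = 1.892 + 0.308 = 2.201 g/cm³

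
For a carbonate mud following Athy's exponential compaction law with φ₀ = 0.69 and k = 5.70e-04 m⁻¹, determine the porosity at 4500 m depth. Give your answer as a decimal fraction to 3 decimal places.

Working in km (1 km = 1000 m; k in km⁻¹ = k in m⁻¹ × 1000):
φ = φ₀·exp(−k·z) = 0.69 × exp(−0.57 × 4.5) = 0.69 × exp(−2.565)
  = 0.69 × 0.0769 = 0.0531

0.053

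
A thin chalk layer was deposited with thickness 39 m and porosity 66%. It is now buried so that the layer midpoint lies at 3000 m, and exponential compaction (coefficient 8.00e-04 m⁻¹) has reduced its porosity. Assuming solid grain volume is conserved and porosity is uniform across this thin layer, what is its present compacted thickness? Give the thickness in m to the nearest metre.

14 m

Working in km (1 km = 1000 m; c in km⁻¹ = c in m⁻¹ × 1000):
Porosity at 3 km: φ = 0.66·exp(−0.8×3) = 0.0599
Solid-volume conservation: h(1−φ) = h₀(1−φ₀) ⇒ h = h₀·(1−φ₀)/(1−φ)
h = 0.039 × (1 − 0.66)/(1 − 0.0599) = 0.039 × 0.3617 = 0.0141 km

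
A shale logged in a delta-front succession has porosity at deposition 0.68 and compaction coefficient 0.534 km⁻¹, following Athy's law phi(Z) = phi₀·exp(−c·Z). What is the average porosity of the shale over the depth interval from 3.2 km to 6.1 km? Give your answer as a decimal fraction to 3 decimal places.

⟨phi⟩ = (1/(Z₂−Z₁)) ∫ phi₀ e^(−cZ) dZ = phi₀·(e^(−c·Z₁) − e^(−c·Z₂)) / (c·(Z₂−Z₁))
e^(−0.534×3.2) = 0.1811; e^(−0.534×6.1) = 0.0385
⟨phi⟩ = 0.68 × (0.1811 − 0.0385) / (0.534 × 2.9) = 0.68 × 0.0921 = 0.0626

0.063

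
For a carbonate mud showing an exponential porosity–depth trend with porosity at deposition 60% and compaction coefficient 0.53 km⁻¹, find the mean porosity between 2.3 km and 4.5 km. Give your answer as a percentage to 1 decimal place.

⟨n⟩ = (1/(z₂−z₁)) ∫ n₀ e^(−kz) dz = n₀·(e^(−k·z₁) − e^(−k·z₂)) / (k·(z₂−z₁))
e^(−0.53×2.3) = 0.2955; e^(−0.53×4.5) = 0.0921
⟨n⟩ = 0.6 × (0.2955 − 0.0921) / (0.53 × 2.2) = 0.6 × 0.1745 = 0.1047

10.5%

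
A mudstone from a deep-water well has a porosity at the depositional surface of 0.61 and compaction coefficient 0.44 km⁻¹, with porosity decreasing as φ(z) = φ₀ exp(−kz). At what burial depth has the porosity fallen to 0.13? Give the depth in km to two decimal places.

3.51 km

Invert Athy's law: z = ln(φ₀/φ) / k
z = ln(0.61/0.13) / 0.44 = ln(4.692) / 0.44 = 1.5459 / 0.44 = 3.513 km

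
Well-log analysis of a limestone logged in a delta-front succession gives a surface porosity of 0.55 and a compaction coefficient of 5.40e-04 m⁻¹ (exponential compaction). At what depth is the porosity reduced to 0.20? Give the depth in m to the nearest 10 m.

1870 m

Working in km (1 km = 1000 m; k in km⁻¹ = k in m⁻¹ × 1000):
Invert Athy's law: Z = ln(n₀/n) / k
Z = ln(0.55/0.2) / 0.54 = ln(2.75) / 0.54 = 1.0116 / 0.54 = 1.873 km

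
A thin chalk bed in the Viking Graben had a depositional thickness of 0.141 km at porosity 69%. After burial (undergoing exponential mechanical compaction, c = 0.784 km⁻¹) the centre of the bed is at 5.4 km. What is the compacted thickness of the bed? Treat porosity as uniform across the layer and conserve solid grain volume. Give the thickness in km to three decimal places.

Porosity at 5.4 km: φ = 0.69·exp(−0.784×5.4) = 0.0100
Solid-volume conservation: h(1−φ) = h₀(1−φ₀) ⇒ h = h₀·(1−φ₀)/(1−φ)
h = 0.141 × (1 − 0.69)/(1 − 0.0100) = 0.141 × 0.3131 = 0.0442 km

0.044 km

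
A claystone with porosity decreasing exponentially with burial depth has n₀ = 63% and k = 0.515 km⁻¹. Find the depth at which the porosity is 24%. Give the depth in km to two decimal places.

Invert Athy's law: z = ln(n₀/n) / k
z = ln(0.63/0.24) / 0.515 = ln(2.625) / 0.515 = 0.9651 / 0.515 = 1.874 km

1.87 km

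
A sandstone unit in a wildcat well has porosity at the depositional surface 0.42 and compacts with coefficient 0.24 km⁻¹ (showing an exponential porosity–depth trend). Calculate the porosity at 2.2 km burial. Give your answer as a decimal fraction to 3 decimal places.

0.248

phi = phi₀·exp(−k·Z) = 0.42 × exp(−0.24 × 2.2) = 0.42 × exp(−0.528)
  = 0.42 × 0.5898 = 0.2477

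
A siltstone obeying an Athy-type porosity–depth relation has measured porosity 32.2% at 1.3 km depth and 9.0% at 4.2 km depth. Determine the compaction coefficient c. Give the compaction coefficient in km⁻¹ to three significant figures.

Athy: n(z) = n₀ e^(−cz) ⇒ n₁/n₂ = e^{c(z₂−z₁)} ⇒ c = ln(n₁/n₂)/(z₂−z₁)
c = ln(0.322/0.09) / (4.2 − 1.3) = ln(3.578) / 2.9 = 1.2747 / 2.9 = 0.4396 km⁻¹

0.440 km⁻¹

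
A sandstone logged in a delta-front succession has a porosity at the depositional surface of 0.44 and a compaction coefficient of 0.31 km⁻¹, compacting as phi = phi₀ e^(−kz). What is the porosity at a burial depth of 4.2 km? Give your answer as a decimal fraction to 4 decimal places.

0.1197

phi = phi₀·exp(−k·z) = 0.44 × exp(−0.31 × 4.2) = 0.44 × exp(−1.302)
  = 0.44 × 0.2720 = 0.1197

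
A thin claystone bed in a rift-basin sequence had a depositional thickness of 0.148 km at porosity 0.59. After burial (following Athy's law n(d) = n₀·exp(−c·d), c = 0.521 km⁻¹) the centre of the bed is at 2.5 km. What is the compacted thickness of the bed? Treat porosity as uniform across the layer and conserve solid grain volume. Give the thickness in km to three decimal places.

0.072 km

Porosity at 2.5 km: n = 0.59·exp(−0.521×2.5) = 0.1604
Solid-volume conservation: h(1−n) = h₀(1−n₀) ⇒ h = h₀·(1−n₀)/(1−n)
h = 0.148 × (1 − 0.59)/(1 − 0.1604) = 0.148 × 0.4883 = 0.0723 km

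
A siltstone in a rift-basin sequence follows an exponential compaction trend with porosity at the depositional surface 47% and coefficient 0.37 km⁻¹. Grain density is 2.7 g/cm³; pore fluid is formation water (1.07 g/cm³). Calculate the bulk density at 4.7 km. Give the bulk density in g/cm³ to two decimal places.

Porosity at depth: phi = 0.47·exp(−0.37×4.7) = 0.47×0.1757 = 0.0826
Bulk density: ρ_b = (1−phi)ρ_g + phi·ρ_f = 0.9174×2.7 + 0.0826×1.07
       = 2.477 + 0.088 = 2.565 g/cm³

2.57 g/cm³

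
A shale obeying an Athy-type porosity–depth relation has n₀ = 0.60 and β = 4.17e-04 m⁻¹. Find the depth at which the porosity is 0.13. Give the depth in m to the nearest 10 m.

3670 m

Working in km (1 km = 1000 m; β in km⁻¹ = β in m⁻¹ × 1000):
Invert Athy's law: Z = ln(n₀/n) / β
Z = ln(0.6/0.13) / 0.417 = ln(4.615) / 0.417 = 1.5294 / 0.417 = 3.668 km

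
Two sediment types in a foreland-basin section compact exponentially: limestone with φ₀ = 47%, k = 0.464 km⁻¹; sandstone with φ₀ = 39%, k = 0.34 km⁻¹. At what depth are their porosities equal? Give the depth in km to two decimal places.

1.50 km

Set φ₀ₐ e^(−kₐz) = φ₀ᵦ e^(−kᵦz) ⇒ ln(φ₀ₐ/φ₀ᵦ) = (kₐ − kᵦ)·z
z = ln(0.47/0.39) / (0.464 − 0.34) = 0.1866 / 0.124 = 1.505 km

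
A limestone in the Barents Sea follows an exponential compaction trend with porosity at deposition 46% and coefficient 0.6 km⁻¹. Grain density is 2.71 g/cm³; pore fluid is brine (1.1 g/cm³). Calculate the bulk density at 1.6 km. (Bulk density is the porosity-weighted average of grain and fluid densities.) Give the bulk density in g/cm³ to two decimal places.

2.43 g/cm³

Porosity at depth: φ = 0.46·exp(−0.6×1.6) = 0.46×0.3829 = 0.1761
Bulk density: ρ_b = (1−φ)ρ_g + φ·ρ_f = 0.8239×2.71 + 0.1761×1.1
       = 2.233 + 0.194 = 2.426 g/cm³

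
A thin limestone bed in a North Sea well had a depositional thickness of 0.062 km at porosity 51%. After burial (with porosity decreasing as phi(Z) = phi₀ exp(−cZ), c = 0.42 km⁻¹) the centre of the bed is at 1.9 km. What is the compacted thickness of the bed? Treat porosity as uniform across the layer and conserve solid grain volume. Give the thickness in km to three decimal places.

Porosity at 1.9 km: phi = 0.51·exp(−0.42×1.9) = 0.2296
Solid-volume conservation: h(1−phi) = h₀(1−phi₀) ⇒ h = h₀·(1−phi₀)/(1−phi)
h = 0.062 × (1 − 0.51)/(1 − 0.2296) = 0.062 × 0.6360 = 0.0394 km

0.039 km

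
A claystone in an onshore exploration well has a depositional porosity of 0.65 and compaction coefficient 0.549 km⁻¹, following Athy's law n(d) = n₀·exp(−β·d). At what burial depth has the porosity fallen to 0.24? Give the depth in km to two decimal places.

Invert Athy's law: d = ln(n₀/n) / β
d = ln(0.65/0.24) / 0.549 = ln(2.708) / 0.549 = 0.9963 / 0.549 = 1.815 km

1.81 km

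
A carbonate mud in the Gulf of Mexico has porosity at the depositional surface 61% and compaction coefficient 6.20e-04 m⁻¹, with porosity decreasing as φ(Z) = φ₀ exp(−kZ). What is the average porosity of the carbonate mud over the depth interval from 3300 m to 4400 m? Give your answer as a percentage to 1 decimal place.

Working in km (1 km = 1000 m; k in km⁻¹ = k in m⁻¹ × 1000):
⟨φ⟩ = (1/(Z₂−Z₁)) ∫ φ₀ e^(−kZ) dZ = φ₀·(e^(−k·Z₁) − e^(−k·Z₂)) / (k·(Z₂−Z₁))
e^(−0.62×3.3) = 0.1293; e^(−0.62×4.4) = 0.0653
⟨φ⟩ = 0.61 × (0.1293 − 0.0653) / (0.62 × 1.1) = 0.61 × 0.0937 = 0.0572

5.7%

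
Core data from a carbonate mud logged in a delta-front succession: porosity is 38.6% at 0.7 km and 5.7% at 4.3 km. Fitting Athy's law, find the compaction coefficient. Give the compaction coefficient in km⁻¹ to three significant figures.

0.531 km⁻¹

Athy: φ(Z) = φ₀ e^(−βZ) ⇒ φ₁/φ₂ = e^{β(Z₂−Z₁)} ⇒ β = ln(φ₁/φ₂)/(Z₂−Z₁)
β = ln(0.386/0.057) / (4.3 − 0.7) = ln(6.772) / 3.6 = 1.9128 / 3.6 = 0.5313 km⁻¹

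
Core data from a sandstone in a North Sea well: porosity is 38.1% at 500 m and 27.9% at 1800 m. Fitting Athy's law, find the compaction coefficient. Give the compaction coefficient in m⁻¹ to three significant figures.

Working in km (1 km = 1000 m; β in km⁻¹ = β in m⁻¹ × 1000):
Athy: φ(d) = φ₀ e^(−βd) ⇒ φ₁/φ₂ = e^{β(d₂−d₁)} ⇒ β = ln(φ₁/φ₂)/(d₂−d₁)
β = ln(0.381/0.279) / (1.8 − 0.5) = ln(1.366) / 1.3 = 0.3116 / 1.3 = 0.2397 km⁻¹

0.000240 m⁻¹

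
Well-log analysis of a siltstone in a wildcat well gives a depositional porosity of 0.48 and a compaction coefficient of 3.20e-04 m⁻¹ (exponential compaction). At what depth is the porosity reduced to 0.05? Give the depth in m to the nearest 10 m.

Working in km (1 km = 1000 m; β in km⁻¹ = β in m⁻¹ × 1000):
Invert Athy's law: d = ln(n₀/n) / β
d = ln(0.48/0.05) / 0.32 = ln(9.6) / 0.32 = 2.2618 / 0.32 = 7.068 km

7070 m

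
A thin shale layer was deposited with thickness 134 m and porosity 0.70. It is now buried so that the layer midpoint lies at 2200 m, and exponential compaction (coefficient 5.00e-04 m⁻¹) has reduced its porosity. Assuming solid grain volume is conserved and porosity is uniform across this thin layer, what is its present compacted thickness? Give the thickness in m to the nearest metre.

Working in km (1 km = 1000 m; k in km⁻¹ = k in m⁻¹ × 1000):
Porosity at 2.2 km: n = 0.7·exp(−0.5×2.2) = 0.2330
Solid-volume conservation: h(1−n) = h₀(1−n₀) ⇒ h = h₀·(1−n₀)/(1−n)
h = 0.134 × (1 − 0.7)/(1 − 0.2330) = 0.134 × 0.3911 = 0.0524 km

52 m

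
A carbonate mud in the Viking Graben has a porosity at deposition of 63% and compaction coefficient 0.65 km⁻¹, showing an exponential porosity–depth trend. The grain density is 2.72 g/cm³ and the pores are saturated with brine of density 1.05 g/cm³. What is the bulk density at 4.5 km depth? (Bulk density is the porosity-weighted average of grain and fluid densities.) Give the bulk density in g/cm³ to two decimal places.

2.66 g/cm³

Porosity at depth: φ = 0.63·exp(−0.65×4.5) = 0.63×0.0537 = 0.0338
Bulk density: ρ_b = (1−φ)ρ_g + φ·ρ_f = 0.9662×2.72 + 0.0338×1.05
       = 2.628 + 0.035 = 2.664 g/cm³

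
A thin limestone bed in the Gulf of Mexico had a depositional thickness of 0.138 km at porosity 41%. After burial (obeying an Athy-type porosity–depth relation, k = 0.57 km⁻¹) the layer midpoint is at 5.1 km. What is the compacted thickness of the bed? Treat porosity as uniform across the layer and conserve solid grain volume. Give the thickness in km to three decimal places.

0.083 km

Porosity at 5.1 km: phi = 0.41·exp(−0.57×5.1) = 0.0224
Solid-volume conservation: h(1−phi) = h₀(1−phi₀) ⇒ h = h₀·(1−phi₀)/(1−phi)
h = 0.138 × (1 − 0.41)/(1 − 0.0224) = 0.138 × 0.6035 = 0.0833 km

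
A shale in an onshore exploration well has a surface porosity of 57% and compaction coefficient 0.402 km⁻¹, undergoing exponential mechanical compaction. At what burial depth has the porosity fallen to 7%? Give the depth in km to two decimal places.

Invert Athy's law: d = ln(φ₀/φ) / c
d = ln(0.57/0.07) / 0.402 = ln(8.143) / 0.402 = 2.0971 / 0.402 = 5.217 km

5.22 km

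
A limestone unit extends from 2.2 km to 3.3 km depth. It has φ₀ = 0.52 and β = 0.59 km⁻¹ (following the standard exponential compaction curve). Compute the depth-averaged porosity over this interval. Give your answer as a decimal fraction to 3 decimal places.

0.104

⟨φ⟩ = (1/(d₂−d₁)) ∫ φ₀ e^(−βd) dd = φ₀·(e^(−β·d₁) − e^(−β·d₂)) / (β·(d₂−d₁))
e^(−0.59×2.2) = 0.2731; e^(−0.59×3.3) = 0.1427
⟨φ⟩ = 0.52 × (0.2731 − 0.1427) / (0.59 × 1.1) = 0.52 × 0.2009 = 0.1045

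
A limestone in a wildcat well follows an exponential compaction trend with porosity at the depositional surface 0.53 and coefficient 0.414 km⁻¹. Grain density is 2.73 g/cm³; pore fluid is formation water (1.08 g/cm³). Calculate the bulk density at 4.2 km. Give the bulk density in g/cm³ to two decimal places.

2.58 g/cm³

Porosity at depth: phi = 0.53·exp(−0.414×4.2) = 0.53×0.1757 = 0.0931
Bulk density: ρ_b = (1−phi)ρ_g + phi·ρ_f = 0.9069×2.73 + 0.0931×1.08
       = 2.476 + 0.101 = 2.576 g/cm³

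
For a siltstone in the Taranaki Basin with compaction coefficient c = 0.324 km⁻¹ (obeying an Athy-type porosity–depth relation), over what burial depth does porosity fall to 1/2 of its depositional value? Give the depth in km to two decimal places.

2.14 km

phi/phi₀ = 1/2 ⇒ exp(−c·d) = 1/2 ⇒ d = ln(2) / c
d = 0.6931 / 0.324 = 2.139 km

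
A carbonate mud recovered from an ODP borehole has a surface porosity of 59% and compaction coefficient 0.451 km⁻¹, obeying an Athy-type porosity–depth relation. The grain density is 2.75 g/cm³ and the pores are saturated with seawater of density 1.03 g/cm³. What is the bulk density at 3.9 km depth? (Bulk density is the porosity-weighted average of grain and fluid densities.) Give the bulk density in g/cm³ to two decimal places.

Porosity at depth: phi = 0.59·exp(−0.451×3.9) = 0.59×0.1722 = 0.1016
Bulk density: ρ_b = (1−phi)ρ_g + phi·ρ_f = 0.8984×2.75 + 0.1016×1.03
       = 2.471 + 0.105 = 2.575 g/cm³

2.58 g/cm³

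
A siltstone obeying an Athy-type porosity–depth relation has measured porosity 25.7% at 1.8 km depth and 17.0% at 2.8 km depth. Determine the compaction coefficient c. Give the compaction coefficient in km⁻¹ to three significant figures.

Athy: n(d) = n₀ e^(−cd) ⇒ n₁/n₂ = e^{c(d₂−d₁)} ⇒ c = ln(n₁/n₂)/(d₂−d₁)
c = ln(0.257/0.17) / (2.8 − 1.8) = ln(1.512) / 1 = 0.4133 / 1 = 0.4133 km⁻¹

0.413 km⁻¹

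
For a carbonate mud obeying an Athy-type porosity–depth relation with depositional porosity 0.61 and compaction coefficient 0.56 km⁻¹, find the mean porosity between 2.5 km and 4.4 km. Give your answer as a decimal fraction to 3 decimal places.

⟨n⟩ = (1/(Z₂−Z₁)) ∫ n₀ e^(−kZ) dZ = n₀·(e^(−k·Z₁) − e^(−k·Z₂)) / (k·(Z₂−Z₁))
e^(−0.56×2.5) = 0.2466; e^(−0.56×4.4) = 0.0851
⟨n⟩ = 0.61 × (0.2466 − 0.0851) / (0.56 × 1.9) = 0.61 × 0.1518 = 0.0926

0.093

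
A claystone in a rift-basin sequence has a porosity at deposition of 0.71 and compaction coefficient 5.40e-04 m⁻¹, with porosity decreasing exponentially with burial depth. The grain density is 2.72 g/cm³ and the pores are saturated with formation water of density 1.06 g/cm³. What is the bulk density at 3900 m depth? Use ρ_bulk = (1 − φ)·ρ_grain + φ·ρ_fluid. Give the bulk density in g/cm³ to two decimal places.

2.58 g/cm³

Working in km (1 km = 1000 m; c in km⁻¹ = c in m⁻¹ × 1000):
Porosity at depth: n = 0.71·exp(−0.54×3.9) = 0.71×0.1217 = 0.0864
Bulk density: ρ_b = (1−n)ρ_g + n·ρ_f = 0.9136×2.72 + 0.0864×1.06
       = 2.485 + 0.092 = 2.577 g/cm³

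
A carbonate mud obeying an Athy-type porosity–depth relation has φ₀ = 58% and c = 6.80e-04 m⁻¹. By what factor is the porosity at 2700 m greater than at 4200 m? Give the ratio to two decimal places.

2.77

Working in km (1 km = 1000 m; c in km⁻¹ = c in m⁻¹ × 1000):
φ(d₁)/φ(d₂) = e^(−c·d₁)/e^(−c·d₂) = e^{c(d₂−d₁)}
= exp(0.68 × 1.5) = exp(1.02) = 2.7732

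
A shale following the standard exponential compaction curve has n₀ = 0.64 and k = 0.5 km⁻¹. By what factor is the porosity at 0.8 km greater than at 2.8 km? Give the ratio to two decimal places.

2.72

n(z₁)/n(z₂) = e^(−k·z₁)/e^(−k·z₂) = e^{k(z₂−z₁)}
= exp(0.5 × 2) = exp(1) = 2.7183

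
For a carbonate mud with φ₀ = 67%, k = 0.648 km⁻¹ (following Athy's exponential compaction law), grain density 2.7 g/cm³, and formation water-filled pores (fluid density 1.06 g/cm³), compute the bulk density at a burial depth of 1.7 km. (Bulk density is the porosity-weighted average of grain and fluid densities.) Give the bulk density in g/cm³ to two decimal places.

2.33 g/cm³

Porosity at depth: φ = 0.67·exp(−0.648×1.7) = 0.67×0.3323 = 0.2227
Bulk density: ρ_b = (1−φ)ρ_g + φ·ρ_f = 0.7773×2.7 + 0.2227×1.06
       = 2.099 + 0.236 = 2.335 g/cm³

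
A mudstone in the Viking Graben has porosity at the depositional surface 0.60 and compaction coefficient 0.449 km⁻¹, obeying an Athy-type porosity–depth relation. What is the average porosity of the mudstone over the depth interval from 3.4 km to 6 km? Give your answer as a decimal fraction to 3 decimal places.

⟨phi⟩ = (1/(d₂−d₁)) ∫ phi₀ e^(−kd) dd = phi₀·(e^(−k·d₁) − e^(−k·d₂)) / (k·(d₂−d₁))
e^(−0.449×3.4) = 0.2173; e^(−0.449×6) = 0.0676
⟨phi⟩ = 0.6 × (0.2173 − 0.0676) / (0.449 × 2.6) = 0.6 × 0.1282 = 0.0769

0.077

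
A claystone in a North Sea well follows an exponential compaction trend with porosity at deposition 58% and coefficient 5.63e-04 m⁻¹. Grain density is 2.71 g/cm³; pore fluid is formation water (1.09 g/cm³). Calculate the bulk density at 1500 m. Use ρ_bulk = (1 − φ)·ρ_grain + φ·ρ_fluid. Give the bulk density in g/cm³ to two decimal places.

Working in km (1 km = 1000 m; k in km⁻¹ = k in m⁻¹ × 1000):
Porosity at depth: phi = 0.58·exp(−0.563×1.5) = 0.58×0.4298 = 0.2493
Bulk density: ρ_b = (1−phi)ρ_g + phi·ρ_f = 0.7507×2.71 + 0.2493×1.09
       = 2.034 + 0.272 = 2.306 g/cm³

2.31 g/cm³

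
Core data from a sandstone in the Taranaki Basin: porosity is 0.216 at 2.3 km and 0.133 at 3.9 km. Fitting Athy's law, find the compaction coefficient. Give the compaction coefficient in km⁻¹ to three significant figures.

Athy: phi(d) = phi₀ e^(−kd) ⇒ phi₁/phi₂ = e^{k(d₂−d₁)} ⇒ k = ln(phi₁/phi₂)/(d₂−d₁)
k = ln(0.216/0.133) / (3.9 − 2.3) = ln(1.624) / 1.6 = 0.4849 / 1.6 = 0.3031 km⁻¹

0.303 km⁻¹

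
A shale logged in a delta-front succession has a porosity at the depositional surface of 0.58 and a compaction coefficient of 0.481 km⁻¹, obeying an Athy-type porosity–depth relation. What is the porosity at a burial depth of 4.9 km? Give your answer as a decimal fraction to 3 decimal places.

n = n₀·exp(−β·z) = 0.58 × exp(−0.481 × 4.9) = 0.58 × exp(−2.357)
  = 0.58 × 0.0947 = 0.0549

0.055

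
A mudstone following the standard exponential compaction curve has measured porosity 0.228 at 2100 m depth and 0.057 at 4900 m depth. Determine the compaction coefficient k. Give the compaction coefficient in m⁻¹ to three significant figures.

Working in km (1 km = 1000 m; k in km⁻¹ = k in m⁻¹ × 1000):
Athy: φ(z) = φ₀ e^(−kz) ⇒ φ₁/φ₂ = e^{k(z₂−z₁)} ⇒ k = ln(φ₁/φ₂)/(z₂−z₁)
k = ln(0.228/0.057) / (4.9 − 2.1) = ln(4) / 2.8 = 1.3863 / 2.8 = 0.4951 km⁻¹

0.000495 m⁻¹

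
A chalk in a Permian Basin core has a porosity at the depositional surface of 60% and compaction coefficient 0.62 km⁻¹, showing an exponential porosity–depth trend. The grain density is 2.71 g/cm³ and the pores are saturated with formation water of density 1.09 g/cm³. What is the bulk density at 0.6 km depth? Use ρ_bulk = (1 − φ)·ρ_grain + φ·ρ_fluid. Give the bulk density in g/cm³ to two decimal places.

2.04 g/cm³

Porosity at depth: phi = 0.6·exp(−0.62×0.6) = 0.6×0.6894 = 0.4136
Bulk density: ρ_b = (1−phi)ρ_g + phi·ρ_f = 0.5864×2.71 + 0.4136×1.09
       = 1.589 + 0.451 = 2.040 g/cm³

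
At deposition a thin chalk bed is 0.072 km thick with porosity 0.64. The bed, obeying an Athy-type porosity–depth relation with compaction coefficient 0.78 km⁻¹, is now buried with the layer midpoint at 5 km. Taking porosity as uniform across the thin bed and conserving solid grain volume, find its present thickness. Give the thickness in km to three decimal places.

0.026 km

Porosity at 5 km: n = 0.64·exp(−0.78×5) = 0.0130
Solid-volume conservation: h(1−n) = h₀(1−n₀) ⇒ h = h₀·(1−n₀)/(1−n)
h = 0.072 × (1 − 0.64)/(1 − 0.0130) = 0.072 × 0.3647 = 0.0263 km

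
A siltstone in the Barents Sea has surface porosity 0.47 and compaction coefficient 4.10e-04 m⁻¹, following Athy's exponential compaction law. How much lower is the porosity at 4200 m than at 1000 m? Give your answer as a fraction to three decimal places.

Working in km (1 km = 1000 m; k in km⁻¹ = k in m⁻¹ × 1000):
n(1) = 0.47·e^(−0.41×1) = 0.3119
n(4.2) = 0.47·e^(−0.41×4.2) = 0.0840
Δn = 0.3119 − 0.0840 = 0.2279

0.228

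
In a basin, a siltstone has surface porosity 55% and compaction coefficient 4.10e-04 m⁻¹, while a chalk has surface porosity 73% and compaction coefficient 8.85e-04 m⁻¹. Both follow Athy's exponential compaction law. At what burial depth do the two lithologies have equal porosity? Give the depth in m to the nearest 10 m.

600 m

Working in km (1 km = 1000 m; k in km⁻¹ = k in m⁻¹ × 1000):
Set φ₀ₐ e^(−kₐZ) = φ₀ᵦ e^(−kᵦZ) ⇒ ln(φ₀ₐ/φ₀ᵦ) = (kₐ − kᵦ)·Z
Z = ln(0.55/0.73) / (0.41 − 0.885) = -0.2831 / -0.475 = 0.596 km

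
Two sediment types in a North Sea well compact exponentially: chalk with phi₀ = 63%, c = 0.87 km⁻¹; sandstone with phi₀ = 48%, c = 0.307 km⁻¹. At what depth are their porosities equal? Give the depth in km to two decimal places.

Set phi₀ₐ e^(−cₐd) = phi₀ᵦ e^(−cᵦd) ⇒ ln(phi₀ₐ/phi₀ᵦ) = (cₐ − cᵦ)·d
d = ln(0.63/0.48) / (0.87 − 0.307) = 0.2719 / 0.563 = 0.483 km

0.48 km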